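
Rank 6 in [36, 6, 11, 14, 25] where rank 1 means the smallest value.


Sort ascending: [6, 11, 14, 25, 36]
Find 6 in the sorted list.
6 is at position 1 (1-indexed).
Final answer: 1


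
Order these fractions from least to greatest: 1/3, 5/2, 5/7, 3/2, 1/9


Convert to decimal for comparison:
  1/3 = 0.3333
  5/2 = 2.5
  5/7 = 0.7143
  3/2 = 1.5
  1/9 = 0.1111
Decimals in increasing order: 0.1111 < 0.3333 < 0.7143 < 1.5 < 2.5
Writing each back as its fraction gives the sorted order.
Final answer: 1/9, 1/3, 5/7, 3/2, 5/2


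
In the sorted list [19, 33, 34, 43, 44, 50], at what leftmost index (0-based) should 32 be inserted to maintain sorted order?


List is sorted: [19, 33, 34, 43, 44, 50]
We need the leftmost position where 32 can be inserted, i.e. the first index whose element is >= 32 (or the end of the list if none is).
Binary search with low=0, high=6 (0-based indices):
  low=0, high=6, mid=3: a[3]=43 >= 32, so high = 3
  low=0, high=3, mid=1: a[1]=33 >= 32, so high = 1
  low=0, high=1, mid=0: a[0]=19 < 32, so low = 1
Now low = high = 1, so the insertion index is 1.
Final answer: 1


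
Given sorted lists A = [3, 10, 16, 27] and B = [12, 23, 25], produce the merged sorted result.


List A: [3, 10, 16, 27]
List B: [12, 23, 25]
Repeatedly compare the front elements and take the smaller:
  3 vs 12 -> take 3
  10 vs 12 -> take 10
  16 vs 12 -> take 12
  16 vs 23 -> take 16
  27 vs 23 -> take 23
  27 vs 25 -> take 25
  B is exhausted; append the rest of A: [27]
Final answer: [3, 10, 12, 16, 23, 25, 27]


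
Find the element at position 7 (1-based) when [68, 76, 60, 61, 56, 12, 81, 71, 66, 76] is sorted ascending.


Sort ascending: [12, 56, 60, 61, 66, 68, 71, 76, 76, 81]
The 7th element (1-indexed) is at index 6.
Value = 71
Final answer: 71


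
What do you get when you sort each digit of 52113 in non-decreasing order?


The number 52113 has digits: 5, 2, 1, 1, 3
Sorted: 1, 1, 2, 3, 5
Joining the sorted digits gives the result.
Final answer: 11235


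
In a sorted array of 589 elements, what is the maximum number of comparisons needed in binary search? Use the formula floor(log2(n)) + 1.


Binary search halves the search space each step.
Maximum comparisons = floor(log2(589)) + 1
log2(589) = 9.2021
floor(log2(589)) = 9, so 9 + 1 = 10
Final answer: 10


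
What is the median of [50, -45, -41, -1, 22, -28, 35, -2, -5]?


First, sort the list: [-45, -41, -28, -5, -2, -1, 22, 35, 50]
The list has 9 elements (odd count).
The middle index is 4 (0-based), and the element there is -2.
Final answer: -2


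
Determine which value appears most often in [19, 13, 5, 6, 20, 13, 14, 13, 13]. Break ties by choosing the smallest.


Count the frequency of each value:
  5 appears 1 time(s)
  6 appears 1 time(s)
  13 appears 4 time(s)
  14 appears 1 time(s)
  19 appears 1 time(s)
  20 appears 1 time(s)
Maximum frequency is 4.
Only 13 reaches that frequency, so it is the mode.
Final answer: 13


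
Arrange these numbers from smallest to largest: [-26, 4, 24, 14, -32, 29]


Original list: [-26, 4, 24, 14, -32, 29]
Repeatedly take the smallest remaining element:
  Remaining [-26, 4, 24, 14, -32, 29] -> smallest is -32
  Remaining [-26, 4, 24, 14, 29] -> smallest is -26
  Remaining [4, 24, 14, 29] -> smallest is 4
  Remaining [24, 14, 29] -> smallest is 14
  Remaining [24, 29] -> smallest is 24
  Remaining [29] -> smallest is 29
Collecting the picks in order gives the sorted list.
Final answer: [-32, -26, 4, 14, 24, 29]


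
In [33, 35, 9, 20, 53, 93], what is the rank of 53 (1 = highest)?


Sort descending: [93, 53, 35, 33, 20, 9]
Find 53 in the sorted list.
53 is at position 2.
Final answer: 2


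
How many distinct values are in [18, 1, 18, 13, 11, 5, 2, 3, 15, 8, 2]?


List all unique values:
Distinct values: [1, 2, 3, 5, 8, 11, 13, 15, 18]
Count = 9
Final answer: 9


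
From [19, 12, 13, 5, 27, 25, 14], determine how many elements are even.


Check each element:
  19 is odd
  12 is even
  13 is odd
  5 is odd
  27 is odd
  25 is odd
  14 is even
Evens: [12, 14]
Count of evens = 2
Final answer: 2


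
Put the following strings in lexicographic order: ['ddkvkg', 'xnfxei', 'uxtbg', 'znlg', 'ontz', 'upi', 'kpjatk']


Compare strings character by character (the first differing letter decides):
  'ddkvkg' < 'kpjatk' since 'd' < 'k' at position 1
  'kpjatk' < 'ontz' since 'k' < 'o' at position 1
  'ontz' < 'upi' since 'o' < 'u' at position 1
  'upi' < 'uxtbg' since 'p' < 'x' at position 2
  'uxtbg' < 'xnfxei' since 'u' < 'x' at position 1
  'xnfxei' < 'znlg' since 'x' < 'z' at position 1
Chaining these comparisons gives the alphabetical order.
Final answer: ['ddkvkg', 'kpjatk', 'ontz', 'upi', 'uxtbg', 'xnfxei', 'znlg']


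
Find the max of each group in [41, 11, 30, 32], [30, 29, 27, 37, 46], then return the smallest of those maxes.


Find max of each group:
  Group 1: [41, 11, 30, 32] -> max = 41
  Group 2: [30, 29, 27, 37, 46] -> max = 46
Maxes: [41, 46]
Minimum of maxes = 41
Final answer: 41


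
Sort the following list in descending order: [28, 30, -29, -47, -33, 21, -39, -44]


Original list: [28, 30, -29, -47, -33, 21, -39, -44]
Repeatedly take the largest remaining element:
  Remaining [28, 30, -29, -47, -33, 21, -39, -44] -> largest is 30
  Remaining [28, -29, -47, -33, 21, -39, -44] -> largest is 28
  Remaining [-29, -47, -33, 21, -39, -44] -> largest is 21
  Remaining [-29, -47, -33, -39, -44] -> largest is -29
  Remaining [-47, -33, -39, -44] -> largest is -33
  Remaining [-47, -39, -44] -> largest is -39
  Remaining [-47, -44] -> largest is -44
  Remaining [-47] -> largest is -47
Collecting the picks in order gives the descending list.
Final answer: [30, 28, 21, -29, -33, -39, -44, -47]


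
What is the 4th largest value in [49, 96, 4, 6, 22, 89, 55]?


Sort descending: [96, 89, 55, 49, 22, 6, 4]
The 4th element (1-indexed) is at index 3.
Value = 49
Final answer: 49


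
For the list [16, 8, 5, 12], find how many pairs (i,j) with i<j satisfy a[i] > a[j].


For each element, count the later elements that are smaller than it:
  16 (index 0): smaller elements after it = [8, 5, 12] -> 3
  8 (index 1): smaller elements after it = [5] -> 1
  5 (index 2): smaller elements after it = [] -> 0
Total inversions = 3 + 1 + 0 = 4
Final answer: 4


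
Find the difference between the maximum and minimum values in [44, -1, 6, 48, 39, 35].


Maximum value: 48
Minimum value: -1
Range = 48 - (-1) = 49
Final answer: 49


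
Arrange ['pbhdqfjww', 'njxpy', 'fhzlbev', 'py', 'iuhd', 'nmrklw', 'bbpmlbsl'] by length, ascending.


Compute lengths:
  'pbhdqfjww' has length 9
  'njxpy' has length 5
  'fhzlbev' has length 7
  'py' has length 2
  'iuhd' has length 4
  'nmrklw' has length 6
  'bbpmlbsl' has length 8
Lengths in increasing order: 2 < 4 < 5 < 6 < 7 < 8 < 9
Listing the words in that order gives the answer.
Final answer: ['py', 'iuhd', 'njxpy', 'nmrklw', 'fhzlbev', 'bbpmlbsl', 'pbhdqfjww']


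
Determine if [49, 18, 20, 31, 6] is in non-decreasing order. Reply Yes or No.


Check consecutive pairs:
  49 <= 18? False
  18 <= 20? True
  20 <= 31? True
  31 <= 6? False
2 consecutive pair(s) are out of order, so the list is not sorted.
Final answer: No


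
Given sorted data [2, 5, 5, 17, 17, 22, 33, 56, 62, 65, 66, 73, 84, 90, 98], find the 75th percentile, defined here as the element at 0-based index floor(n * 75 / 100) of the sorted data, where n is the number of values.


The dataset has n = 15 elements.
Index = floor(15 * 75 / 100) = floor(1125 / 100) = floor(11.25) = 11
Counting from index 0 in the sorted data, the element at index 11 is 73.
Final answer: 73


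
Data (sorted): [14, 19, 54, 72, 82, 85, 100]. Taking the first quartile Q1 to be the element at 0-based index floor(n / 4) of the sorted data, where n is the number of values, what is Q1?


The list has n = 7 elements.
Q1 index = floor(7 / 4) = floor(1.75) = 1
Counting from index 0 in the sorted data, the element at index 1 is 19.
Final answer: 19


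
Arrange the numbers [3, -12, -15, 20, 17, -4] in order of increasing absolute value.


Compute absolute values:
  |3| = 3
  |-12| = 12
  |-15| = 15
  |20| = 20
  |17| = 17
  |-4| = 4
Absolute values in increasing order: 3 < 4 < 12 < 15 < 17 < 20
Listing the original numbers in that order gives the answer.
Final answer: [3, -4, -12, -15, 17, 20]


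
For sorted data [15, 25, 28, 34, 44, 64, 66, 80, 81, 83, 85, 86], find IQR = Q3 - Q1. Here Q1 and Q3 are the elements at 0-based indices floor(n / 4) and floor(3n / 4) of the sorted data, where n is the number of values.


The data has n = 12 elements.
Q1 index = floor(12 / 4) = floor(3) = 3; Q3 index = floor(3 * 12 / 4) = floor(9) = 9
Q1 = element at index 3 = 34
Q3 = element at index 9 = 83
IQR = 83 - 34 = 49
Final answer: 49


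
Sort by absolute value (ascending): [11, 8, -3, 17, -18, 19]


Compute absolute values:
  |11| = 11
  |8| = 8
  |-3| = 3
  |17| = 17
  |-18| = 18
  |19| = 19
Absolute values in increasing order: 3 < 8 < 11 < 17 < 18 < 19
Listing the original numbers in that order gives the answer.
Final answer: [-3, 8, 11, 17, -18, 19]


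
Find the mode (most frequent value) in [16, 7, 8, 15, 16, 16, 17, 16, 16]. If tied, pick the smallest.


Count the frequency of each value:
  7 appears 1 time(s)
  8 appears 1 time(s)
  15 appears 1 time(s)
  16 appears 5 time(s)
  17 appears 1 time(s)
Maximum frequency is 5.
Only 16 reaches that frequency, so it is the mode.
Final answer: 16


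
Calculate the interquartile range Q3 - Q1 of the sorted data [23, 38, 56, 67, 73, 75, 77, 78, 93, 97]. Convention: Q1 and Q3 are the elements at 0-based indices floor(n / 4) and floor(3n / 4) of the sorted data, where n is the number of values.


The data has n = 10 elements.
Q1 index = floor(10 / 4) = floor(2.5) = 2; Q3 index = floor(3 * 10 / 4) = floor(7.5) = 7
Q1 = element at index 2 = 56
Q3 = element at index 7 = 78
IQR = 78 - 56 = 22
Final answer: 22


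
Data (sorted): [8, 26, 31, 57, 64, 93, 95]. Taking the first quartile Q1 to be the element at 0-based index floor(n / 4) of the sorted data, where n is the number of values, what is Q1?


The list has n = 7 elements.
Q1 index = floor(7 / 4) = floor(1.75) = 1
Counting from index 0 in the sorted data, the element at index 1 is 26.
Final answer: 26


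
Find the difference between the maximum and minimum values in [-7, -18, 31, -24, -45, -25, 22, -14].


Maximum value: 31
Minimum value: -45
Range = 31 - (-45) = 76
Final answer: 76


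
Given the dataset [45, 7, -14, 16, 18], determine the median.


First, sort the list: [-14, 7, 16, 18, 45]
The list has 5 elements (odd count).
The middle index is 2 (0-based), and the element there is 16.
Final answer: 16


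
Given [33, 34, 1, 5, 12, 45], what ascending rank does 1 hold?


Sort ascending: [1, 5, 12, 33, 34, 45]
Find 1 in the sorted list.
1 is at position 1 (1-indexed).
Final answer: 1


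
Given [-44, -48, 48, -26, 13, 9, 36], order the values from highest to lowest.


Original list: [-44, -48, 48, -26, 13, 9, 36]
Repeatedly take the largest remaining element:
  Remaining [-44, -48, 48, -26, 13, 9, 36] -> largest is 48
  Remaining [-44, -48, -26, 13, 9, 36] -> largest is 36
  Remaining [-44, -48, -26, 13, 9] -> largest is 13
  Remaining [-44, -48, -26, 9] -> largest is 9
  Remaining [-44, -48, -26] -> largest is -26
  Remaining [-44, -48] -> largest is -44
  Remaining [-48] -> largest is -48
Collecting the picks in order gives the descending list.
Final answer: [48, 36, 13, 9, -26, -44, -48]


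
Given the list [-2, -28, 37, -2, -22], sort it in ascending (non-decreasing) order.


Original list: [-2, -28, 37, -2, -22]
Repeatedly take the smallest remaining element:
  Remaining [-2, -28, 37, -2, -22] -> smallest is -28
  Remaining [-2, 37, -2, -22] -> smallest is -22
  Remaining [-2, 37, -2] -> smallest is -2
  Remaining [37, -2] -> smallest is -2
  Remaining [37] -> smallest is 37
Collecting the picks in order gives the sorted list.
Final answer: [-28, -22, -2, -2, 37]


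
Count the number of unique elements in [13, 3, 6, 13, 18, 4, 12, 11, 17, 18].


List all unique values:
Distinct values: [3, 4, 6, 11, 12, 13, 17, 18]
Count = 8
Final answer: 8


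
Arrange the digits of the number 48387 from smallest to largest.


The number 48387 has digits: 4, 8, 3, 8, 7
Sorted: 3, 4, 7, 8, 8
Joining the sorted digits gives the result.
Final answer: 34788


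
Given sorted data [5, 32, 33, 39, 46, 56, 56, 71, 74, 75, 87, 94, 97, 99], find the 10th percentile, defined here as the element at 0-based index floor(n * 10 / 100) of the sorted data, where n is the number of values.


The dataset has n = 14 elements.
Index = floor(14 * 10 / 100) = floor(140 / 100) = floor(1.4) = 1
Counting from index 0 in the sorted data, the element at index 1 is 32.
Final answer: 32


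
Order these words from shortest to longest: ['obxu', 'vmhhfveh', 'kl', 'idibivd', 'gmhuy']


Compute lengths:
  'obxu' has length 4
  'vmhhfveh' has length 8
  'kl' has length 2
  'idibivd' has length 7
  'gmhuy' has length 5
Lengths in increasing order: 2 < 4 < 5 < 7 < 8
Listing the words in that order gives the answer.
Final answer: ['kl', 'obxu', 'gmhuy', 'idibivd', 'vmhhfveh']


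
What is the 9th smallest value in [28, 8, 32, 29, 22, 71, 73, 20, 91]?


Sort ascending: [8, 20, 22, 28, 29, 32, 71, 73, 91]
The 9th element (1-indexed) is at index 8.
Value = 91
Final answer: 91


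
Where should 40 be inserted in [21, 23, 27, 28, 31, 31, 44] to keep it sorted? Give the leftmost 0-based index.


List is sorted: [21, 23, 27, 28, 31, 31, 44]
We need the leftmost position where 40 can be inserted, i.e. the first index whose element is >= 40 (or the end of the list if none is).
Binary search with low=0, high=7 (0-based indices):
  low=0, high=7, mid=3: a[3]=28 < 40, so low = 4
  low=4, high=7, mid=5: a[5]=31 < 40, so low = 6
  low=6, high=7, mid=6: a[6]=44 >= 40, so high = 6
Now low = high = 6, so the insertion index is 6.
Final answer: 6


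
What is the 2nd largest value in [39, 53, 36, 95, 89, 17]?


Sort descending: [95, 89, 53, 39, 36, 17]
The 2nd element (1-indexed) is at index 1.
Value = 89
Final answer: 89


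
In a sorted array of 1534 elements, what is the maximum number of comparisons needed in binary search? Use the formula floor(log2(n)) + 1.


Binary search halves the search space each step.
Maximum comparisons = floor(log2(1534)) + 1
log2(1534) = 10.5831
floor(log2(1534)) = 10, so 10 + 1 = 11
Final answer: 11


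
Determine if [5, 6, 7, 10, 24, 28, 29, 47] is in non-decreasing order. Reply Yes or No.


Check consecutive pairs:
  5 <= 6? True
  6 <= 7? True
  7 <= 10? True
  10 <= 24? True
  24 <= 28? True
  28 <= 29? True
  29 <= 47? True
Every consecutive pair is in order, so the list is non-decreasing.
Final answer: Yes


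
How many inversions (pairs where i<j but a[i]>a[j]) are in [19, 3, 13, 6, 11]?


For each element, count the later elements that are smaller than it:
  19 (index 0): smaller elements after it = [3, 13, 6, 11] -> 4
  3 (index 1): smaller elements after it = [] -> 0
  13 (index 2): smaller elements after it = [6, 11] -> 2
  6 (index 3): smaller elements after it = [] -> 0
Total inversions = 4 + 0 + 2 + 0 = 6
Final answer: 6


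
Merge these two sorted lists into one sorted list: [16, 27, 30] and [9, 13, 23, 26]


List A: [16, 27, 30]
List B: [9, 13, 23, 26]
Repeatedly compare the front elements and take the smaller:
  16 vs 9 -> take 9
  16 vs 13 -> take 13
  16 vs 23 -> take 16
  27 vs 23 -> take 23
  27 vs 26 -> take 26
  B is exhausted; append the rest of A: [27, 30]
Final answer: [9, 13, 16, 23, 26, 27, 30]


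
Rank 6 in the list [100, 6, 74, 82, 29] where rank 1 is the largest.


Sort descending: [100, 82, 74, 29, 6]
Find 6 in the sorted list.
6 is at position 5.
Final answer: 5


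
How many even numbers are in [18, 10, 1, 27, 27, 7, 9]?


Check each element:
  18 is even
  10 is even
  1 is odd
  27 is odd
  27 is odd
  7 is odd
  9 is odd
Evens: [18, 10]
Count of evens = 2
Final answer: 2


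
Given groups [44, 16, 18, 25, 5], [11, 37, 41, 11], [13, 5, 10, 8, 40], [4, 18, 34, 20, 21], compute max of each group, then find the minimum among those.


Find max of each group:
  Group 1: [44, 16, 18, 25, 5] -> max = 44
  Group 2: [11, 37, 41, 11] -> max = 41
  Group 3: [13, 5, 10, 8, 40] -> max = 40
  Group 4: [4, 18, 34, 20, 21] -> max = 34
Maxes: [44, 41, 40, 34]
Minimum of maxes = 34
Final answer: 34


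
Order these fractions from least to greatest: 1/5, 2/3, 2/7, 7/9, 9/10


Convert to decimal for comparison:
  1/5 = 0.2
  2/3 = 0.6667
  2/7 = 0.2857
  7/9 = 0.7778
  9/10 = 0.9
Decimals in increasing order: 0.2 < 0.2857 < 0.6667 < 0.7778 < 0.9
Writing each back as its fraction gives the sorted order.
Final answer: 1/5, 2/7, 2/3, 7/9, 9/10


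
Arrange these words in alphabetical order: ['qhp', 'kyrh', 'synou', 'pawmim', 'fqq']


Compare strings character by character (the first differing letter decides):
  'fqq' < 'kyrh' since 'f' < 'k' at position 1
  'kyrh' < 'pawmim' since 'k' < 'p' at position 1
  'pawmim' < 'qhp' since 'p' < 'q' at position 1
  'qhp' < 'synou' since 'q' < 's' at position 1
Chaining these comparisons gives the alphabetical order.
Final answer: ['fqq', 'kyrh', 'pawmim', 'qhp', 'synou']


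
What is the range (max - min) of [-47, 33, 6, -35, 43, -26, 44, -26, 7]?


Maximum value: 44
Minimum value: -47
Range = 44 - (-47) = 91
Final answer: 91


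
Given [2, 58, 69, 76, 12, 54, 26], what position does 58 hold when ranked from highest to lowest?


Sort descending: [76, 69, 58, 54, 26, 12, 2]
Find 58 in the sorted list.
58 is at position 3.
Final answer: 3


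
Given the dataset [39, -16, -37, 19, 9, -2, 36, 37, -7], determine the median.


First, sort the list: [-37, -16, -7, -2, 9, 19, 36, 37, 39]
The list has 9 elements (odd count).
The middle index is 4 (0-based), and the element there is 9.
Final answer: 9


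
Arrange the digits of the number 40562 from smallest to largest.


The number 40562 has digits: 4, 0, 5, 6, 2
Sorted: 0, 2, 4, 5, 6
Joining the sorted digits gives the result.
Final answer: 02456


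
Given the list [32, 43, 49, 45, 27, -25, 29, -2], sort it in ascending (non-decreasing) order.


Original list: [32, 43, 49, 45, 27, -25, 29, -2]
Repeatedly take the smallest remaining element:
  Remaining [32, 43, 49, 45, 27, -25, 29, -2] -> smallest is -25
  Remaining [32, 43, 49, 45, 27, 29, -2] -> smallest is -2
  Remaining [32, 43, 49, 45, 27, 29] -> smallest is 27
  Remaining [32, 43, 49, 45, 29] -> smallest is 29
  Remaining [32, 43, 49, 45] -> smallest is 32
  Remaining [43, 49, 45] -> smallest is 43
  Remaining [49, 45] -> smallest is 45
  Remaining [49] -> smallest is 49
Collecting the picks in order gives the sorted list.
Final answer: [-25, -2, 27, 29, 32, 43, 45, 49]


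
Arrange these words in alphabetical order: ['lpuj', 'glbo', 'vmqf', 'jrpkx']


Compare strings character by character (the first differing letter decides):
  'glbo' < 'jrpkx' since 'g' < 'j' at position 1
  'jrpkx' < 'lpuj' since 'j' < 'l' at position 1
  'lpuj' < 'vmqf' since 'l' < 'v' at position 1
Chaining these comparisons gives the alphabetical order.
Final answer: ['glbo', 'jrpkx', 'lpuj', 'vmqf']


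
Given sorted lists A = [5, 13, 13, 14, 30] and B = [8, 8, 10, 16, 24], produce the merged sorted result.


List A: [5, 13, 13, 14, 30]
List B: [8, 8, 10, 16, 24]
Repeatedly compare the front elements and take the smaller:
  5 vs 8 -> take 5
  13 vs 8 -> take 8
  13 vs 8 -> take 8
  13 vs 10 -> take 10
  13 vs 16 -> take 13
  13 vs 16 -> take 13
  14 vs 16 -> take 14
  30 vs 16 -> take 16
  30 vs 24 -> take 24
  B is exhausted; append the rest of A: [30]
Final answer: [5, 8, 8, 10, 13, 13, 14, 16, 24, 30]


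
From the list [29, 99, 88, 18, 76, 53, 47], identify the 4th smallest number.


Sort ascending: [18, 29, 47, 53, 76, 88, 99]
The 4th element (1-indexed) is at index 3.
Value = 53
Final answer: 53


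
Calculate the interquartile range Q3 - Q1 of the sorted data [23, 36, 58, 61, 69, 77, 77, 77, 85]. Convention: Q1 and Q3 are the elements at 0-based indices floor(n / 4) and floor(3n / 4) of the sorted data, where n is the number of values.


The data has n = 9 elements.
Q1 index = floor(9 / 4) = floor(2.25) = 2; Q3 index = floor(3 * 9 / 4) = floor(6.75) = 6
Q1 = element at index 2 = 58
Q3 = element at index 6 = 77
IQR = 77 - 58 = 19
Final answer: 19


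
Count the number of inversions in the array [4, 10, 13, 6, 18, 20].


For each element, count the later elements that are smaller than it:
  4 (index 0): smaller elements after it = [] -> 0
  10 (index 1): smaller elements after it = [6] -> 1
  13 (index 2): smaller elements after it = [6] -> 1
  6 (index 3): smaller elements after it = [] -> 0
  18 (index 4): smaller elements after it = [] -> 0
Total inversions = 0 + 1 + 1 + 0 + 0 = 2
Final answer: 2


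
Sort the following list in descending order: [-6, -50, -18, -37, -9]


Original list: [-6, -50, -18, -37, -9]
Repeatedly take the largest remaining element:
  Remaining [-6, -50, -18, -37, -9] -> largest is -6
  Remaining [-50, -18, -37, -9] -> largest is -9
  Remaining [-50, -18, -37] -> largest is -18
  Remaining [-50, -37] -> largest is -37
  Remaining [-50] -> largest is -50
Collecting the picks in order gives the descending list.
Final answer: [-6, -9, -18, -37, -50]


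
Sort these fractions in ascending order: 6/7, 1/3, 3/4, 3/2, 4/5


Convert to decimal for comparison:
  6/7 = 0.8571
  1/3 = 0.3333
  3/4 = 0.75
  3/2 = 1.5
  4/5 = 0.8
Decimals in increasing order: 0.3333 < 0.75 < 0.8 < 0.8571 < 1.5
Writing each back as its fraction gives the sorted order.
Final answer: 1/3, 3/4, 4/5, 6/7, 3/2


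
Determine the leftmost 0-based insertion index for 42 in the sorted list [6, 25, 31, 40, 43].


List is sorted: [6, 25, 31, 40, 43]
We need the leftmost position where 42 can be inserted, i.e. the first index whose element is >= 42 (or the end of the list if none is).
Binary search with low=0, high=5 (0-based indices):
  low=0, high=5, mid=2: a[2]=31 < 42, so low = 3
  low=3, high=5, mid=4: a[4]=43 >= 42, so high = 4
  low=3, high=4, mid=3: a[3]=40 < 42, so low = 4
Now low = high = 4, so the insertion index is 4.
Final answer: 4


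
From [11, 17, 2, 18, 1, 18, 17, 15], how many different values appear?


List all unique values:
Distinct values: [1, 2, 11, 15, 17, 18]
Count = 6
Final answer: 6


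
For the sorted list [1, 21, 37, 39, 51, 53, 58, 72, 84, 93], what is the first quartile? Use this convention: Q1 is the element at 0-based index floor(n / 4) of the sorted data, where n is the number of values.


The list has n = 10 elements.
Q1 index = floor(10 / 4) = floor(2.5) = 2
Counting from index 0 in the sorted data, the element at index 2 is 37.
Final answer: 37


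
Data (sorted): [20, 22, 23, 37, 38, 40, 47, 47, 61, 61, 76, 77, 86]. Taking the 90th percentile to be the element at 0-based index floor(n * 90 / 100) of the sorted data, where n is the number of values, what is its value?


The dataset has n = 13 elements.
Index = floor(13 * 90 / 100) = floor(1170 / 100) = floor(11.7) = 11
Counting from index 0 in the sorted data, the element at index 11 is 77.
Final answer: 77


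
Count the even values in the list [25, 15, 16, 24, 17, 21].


Check each element:
  25 is odd
  15 is odd
  16 is even
  24 is even
  17 is odd
  21 is odd
Evens: [16, 24]
Count of evens = 2
Final answer: 2


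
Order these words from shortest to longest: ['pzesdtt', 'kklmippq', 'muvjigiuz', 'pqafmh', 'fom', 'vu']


Compute lengths:
  'pzesdtt' has length 7
  'kklmippq' has length 8
  'muvjigiuz' has length 9
  'pqafmh' has length 6
  'fom' has length 3
  'vu' has length 2
Lengths in increasing order: 2 < 3 < 6 < 7 < 8 < 9
Listing the words in that order gives the answer.
Final answer: ['vu', 'fom', 'pqafmh', 'pzesdtt', 'kklmippq', 'muvjigiuz']


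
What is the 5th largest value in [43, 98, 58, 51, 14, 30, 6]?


Sort descending: [98, 58, 51, 43, 30, 14, 6]
The 5th element (1-indexed) is at index 4.
Value = 30
Final answer: 30


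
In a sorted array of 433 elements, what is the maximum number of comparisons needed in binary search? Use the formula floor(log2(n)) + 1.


Binary search halves the search space each step.
Maximum comparisons = floor(log2(433)) + 1
log2(433) = 8.7582
floor(log2(433)) = 8, so 8 + 1 = 9
Final answer: 9


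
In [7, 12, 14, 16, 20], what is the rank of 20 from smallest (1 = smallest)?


Sort ascending: [7, 12, 14, 16, 20]
Find 20 in the sorted list.
20 is at position 5 (1-indexed).
Final answer: 5


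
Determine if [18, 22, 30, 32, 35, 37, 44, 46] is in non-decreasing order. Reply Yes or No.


Check consecutive pairs:
  18 <= 22? True
  22 <= 30? True
  30 <= 32? True
  32 <= 35? True
  35 <= 37? True
  37 <= 44? True
  44 <= 46? True
Every consecutive pair is in order, so the list is non-decreasing.
Final answer: Yes


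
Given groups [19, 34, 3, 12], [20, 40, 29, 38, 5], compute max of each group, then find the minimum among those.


Find max of each group:
  Group 1: [19, 34, 3, 12] -> max = 34
  Group 2: [20, 40, 29, 38, 5] -> max = 40
Maxes: [34, 40]
Minimum of maxes = 34
Final answer: 34


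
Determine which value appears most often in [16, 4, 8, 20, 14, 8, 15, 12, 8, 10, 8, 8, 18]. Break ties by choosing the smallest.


Count the frequency of each value:
  4 appears 1 time(s)
  8 appears 5 time(s)
  10 appears 1 time(s)
  12 appears 1 time(s)
  14 appears 1 time(s)
  15 appears 1 time(s)
  16 appears 1 time(s)
  18 appears 1 time(s)
  20 appears 1 time(s)
Maximum frequency is 5.
Only 8 reaches that frequency, so it is the mode.
Final answer: 8


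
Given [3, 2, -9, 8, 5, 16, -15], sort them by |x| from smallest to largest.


Compute absolute values:
  |3| = 3
  |2| = 2
  |-9| = 9
  |8| = 8
  |5| = 5
  |16| = 16
  |-15| = 15
Absolute values in increasing order: 2 < 3 < 5 < 8 < 9 < 15 < 16
Listing the original numbers in that order gives the answer.
Final answer: [2, 3, 5, 8, -9, -15, 16]


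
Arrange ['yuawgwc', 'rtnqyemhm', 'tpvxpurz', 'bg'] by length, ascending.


Compute lengths:
  'yuawgwc' has length 7
  'rtnqyemhm' has length 9
  'tpvxpurz' has length 8
  'bg' has length 2
Lengths in increasing order: 2 < 7 < 8 < 9
Listing the words in that order gives the answer.
Final answer: ['bg', 'yuawgwc', 'tpvxpurz', 'rtnqyemhm']


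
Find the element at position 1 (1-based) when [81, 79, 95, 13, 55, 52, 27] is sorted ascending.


Sort ascending: [13, 27, 52, 55, 79, 81, 95]
The 1st element (1-indexed) is at index 0.
Value = 13
Final answer: 13


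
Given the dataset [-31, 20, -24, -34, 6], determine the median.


First, sort the list: [-34, -31, -24, 6, 20]
The list has 5 elements (odd count).
The middle index is 2 (0-based), and the element there is -24.
Final answer: -24


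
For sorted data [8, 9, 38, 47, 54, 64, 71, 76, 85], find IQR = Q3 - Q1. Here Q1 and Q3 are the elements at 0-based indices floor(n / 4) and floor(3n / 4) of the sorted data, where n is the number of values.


The data has n = 9 elements.
Q1 index = floor(9 / 4) = floor(2.25) = 2; Q3 index = floor(3 * 9 / 4) = floor(6.75) = 6
Q1 = element at index 2 = 38
Q3 = element at index 6 = 71
IQR = 71 - 38 = 33
Final answer: 33


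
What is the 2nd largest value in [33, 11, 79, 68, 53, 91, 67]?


Sort descending: [91, 79, 68, 67, 53, 33, 11]
The 2nd element (1-indexed) is at index 1.
Value = 79
Final answer: 79


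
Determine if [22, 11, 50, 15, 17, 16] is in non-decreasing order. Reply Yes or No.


Check consecutive pairs:
  22 <= 11? False
  11 <= 50? True
  50 <= 15? False
  15 <= 17? True
  17 <= 16? False
3 consecutive pair(s) are out of order, so the list is not sorted.
Final answer: No


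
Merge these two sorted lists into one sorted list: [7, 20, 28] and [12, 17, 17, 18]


List A: [7, 20, 28]
List B: [12, 17, 17, 18]
Repeatedly compare the front elements and take the smaller:
  7 vs 12 -> take 7
  20 vs 12 -> take 12
  20 vs 17 -> take 17
  20 vs 17 -> take 17
  20 vs 18 -> take 18
  B is exhausted; append the rest of A: [20, 28]
Final answer: [7, 12, 17, 17, 18, 20, 28]


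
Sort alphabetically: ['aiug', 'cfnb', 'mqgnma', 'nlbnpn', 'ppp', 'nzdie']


Compare strings character by character (the first differing letter decides):
  'aiug' < 'cfnb' since 'a' < 'c' at position 1
  'cfnb' < 'mqgnma' since 'c' < 'm' at position 1
  'mqgnma' < 'nlbnpn' since 'm' < 'n' at position 1
  'nlbnpn' < 'nzdie' since 'l' < 'z' at position 2
  'nzdie' < 'ppp' since 'n' < 'p' at position 1
Chaining these comparisons gives the alphabetical order.
Final answer: ['aiug', 'cfnb', 'mqgnma', 'nlbnpn', 'nzdie', 'ppp']


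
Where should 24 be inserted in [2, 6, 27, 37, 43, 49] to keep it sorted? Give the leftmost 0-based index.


List is sorted: [2, 6, 27, 37, 43, 49]
We need the leftmost position where 24 can be inserted, i.e. the first index whose element is >= 24 (or the end of the list if none is).
Binary search with low=0, high=6 (0-based indices):
  low=0, high=6, mid=3: a[3]=37 >= 24, so high = 3
  low=0, high=3, mid=1: a[1]=6 < 24, so low = 2
  low=2, high=3, mid=2: a[2]=27 >= 24, so high = 2
Now low = high = 2, so the insertion index is 2.
Final answer: 2


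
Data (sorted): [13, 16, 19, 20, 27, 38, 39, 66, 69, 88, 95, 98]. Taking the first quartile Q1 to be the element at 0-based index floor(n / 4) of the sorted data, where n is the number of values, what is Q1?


The list has n = 12 elements.
Q1 index = floor(12 / 4) = floor(3) = 3
Counting from index 0 in the sorted data, the element at index 3 is 20.
Final answer: 20


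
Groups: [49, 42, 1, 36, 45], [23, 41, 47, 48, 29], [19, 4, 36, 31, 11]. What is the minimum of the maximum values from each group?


Find max of each group:
  Group 1: [49, 42, 1, 36, 45] -> max = 49
  Group 2: [23, 41, 47, 48, 29] -> max = 48
  Group 3: [19, 4, 36, 31, 11] -> max = 36
Maxes: [49, 48, 36]
Minimum of maxes = 36
Final answer: 36


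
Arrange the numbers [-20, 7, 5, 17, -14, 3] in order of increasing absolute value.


Compute absolute values:
  |-20| = 20
  |7| = 7
  |5| = 5
  |17| = 17
  |-14| = 14
  |3| = 3
Absolute values in increasing order: 3 < 5 < 7 < 14 < 17 < 20
Listing the original numbers in that order gives the answer.
Final answer: [3, 5, 7, -14, 17, -20]


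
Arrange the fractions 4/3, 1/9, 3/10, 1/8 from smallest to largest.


Convert to decimal for comparison:
  4/3 = 1.3333
  1/9 = 0.1111
  3/10 = 0.3
  1/8 = 0.125
Decimals in increasing order: 0.1111 < 0.125 < 0.3 < 1.3333
Writing each back as its fraction gives the sorted order.
Final answer: 1/9, 1/8, 3/10, 4/3


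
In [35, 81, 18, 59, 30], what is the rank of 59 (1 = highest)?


Sort descending: [81, 59, 35, 30, 18]
Find 59 in the sorted list.
59 is at position 2.
Final answer: 2


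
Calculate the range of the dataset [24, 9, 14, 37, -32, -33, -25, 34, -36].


Maximum value: 37
Minimum value: -36
Range = 37 - (-36) = 73
Final answer: 73


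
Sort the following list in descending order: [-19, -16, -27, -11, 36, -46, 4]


Original list: [-19, -16, -27, -11, 36, -46, 4]
Repeatedly take the largest remaining element:
  Remaining [-19, -16, -27, -11, 36, -46, 4] -> largest is 36
  Remaining [-19, -16, -27, -11, -46, 4] -> largest is 4
  Remaining [-19, -16, -27, -11, -46] -> largest is -11
  Remaining [-19, -16, -27, -46] -> largest is -16
  Remaining [-19, -27, -46] -> largest is -19
  Remaining [-27, -46] -> largest is -27
  Remaining [-46] -> largest is -46
Collecting the picks in order gives the descending list.
Final answer: [36, 4, -11, -16, -19, -27, -46]


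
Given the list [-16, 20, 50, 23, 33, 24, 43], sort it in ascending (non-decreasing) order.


Original list: [-16, 20, 50, 23, 33, 24, 43]
Repeatedly take the smallest remaining element:
  Remaining [-16, 20, 50, 23, 33, 24, 43] -> smallest is -16
  Remaining [20, 50, 23, 33, 24, 43] -> smallest is 20
  Remaining [50, 23, 33, 24, 43] -> smallest is 23
  Remaining [50, 33, 24, 43] -> smallest is 24
  Remaining [50, 33, 43] -> smallest is 33
  Remaining [50, 43] -> smallest is 43
  Remaining [50] -> smallest is 50
Collecting the picks in order gives the sorted list.
Final answer: [-16, 20, 23, 24, 33, 43, 50]


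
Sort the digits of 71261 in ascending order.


The number 71261 has digits: 7, 1, 2, 6, 1
Sorted: 1, 1, 2, 6, 7
Joining the sorted digits gives the result.
Final answer: 11267


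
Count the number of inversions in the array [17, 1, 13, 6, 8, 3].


For each element, count the later elements that are smaller than it:
  17 (index 0): smaller elements after it = [1, 13, 6, 8, 3] -> 5
  1 (index 1): smaller elements after it = [] -> 0
  13 (index 2): smaller elements after it = [6, 8, 3] -> 3
  6 (index 3): smaller elements after it = [3] -> 1
  8 (index 4): smaller elements after it = [3] -> 1
Total inversions = 5 + 0 + 3 + 1 + 1 = 10
Final answer: 10


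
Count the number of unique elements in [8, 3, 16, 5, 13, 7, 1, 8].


List all unique values:
Distinct values: [1, 3, 5, 7, 8, 13, 16]
Count = 7
Final answer: 7


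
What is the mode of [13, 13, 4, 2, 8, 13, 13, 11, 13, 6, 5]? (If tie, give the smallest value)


Count the frequency of each value:
  2 appears 1 time(s)
  4 appears 1 time(s)
  5 appears 1 time(s)
  6 appears 1 time(s)
  8 appears 1 time(s)
  11 appears 1 time(s)
  13 appears 5 time(s)
Maximum frequency is 5.
Only 13 reaches that frequency, so it is the mode.
Final answer: 13


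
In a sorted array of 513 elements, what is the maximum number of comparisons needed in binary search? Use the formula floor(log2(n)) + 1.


Binary search halves the search space each step.
Maximum comparisons = floor(log2(513)) + 1
log2(513) = 9.0028
floor(log2(513)) = 9, so 9 + 1 = 10
Final answer: 10


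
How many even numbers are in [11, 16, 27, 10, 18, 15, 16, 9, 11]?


Check each element:
  11 is odd
  16 is even
  27 is odd
  10 is even
  18 is even
  15 is odd
  16 is even
  9 is odd
  11 is odd
Evens: [16, 10, 18, 16]
Count of evens = 4
Final answer: 4


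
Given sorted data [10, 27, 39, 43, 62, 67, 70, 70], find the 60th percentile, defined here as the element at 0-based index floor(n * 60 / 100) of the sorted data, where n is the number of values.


The dataset has n = 8 elements.
Index = floor(8 * 60 / 100) = floor(480 / 100) = floor(4.8) = 4
Counting from index 0 in the sorted data, the element at index 4 is 62.
Final answer: 62


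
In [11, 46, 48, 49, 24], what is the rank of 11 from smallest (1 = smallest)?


Sort ascending: [11, 24, 46, 48, 49]
Find 11 in the sorted list.
11 is at position 1 (1-indexed).
Final answer: 1


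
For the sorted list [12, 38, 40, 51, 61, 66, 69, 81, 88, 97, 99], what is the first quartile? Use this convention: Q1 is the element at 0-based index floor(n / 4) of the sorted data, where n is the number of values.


The list has n = 11 elements.
Q1 index = floor(11 / 4) = floor(2.75) = 2
Counting from index 0 in the sorted data, the element at index 2 is 40.
Final answer: 40


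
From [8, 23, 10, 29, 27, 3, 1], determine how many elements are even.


Check each element:
  8 is even
  23 is odd
  10 is even
  29 is odd
  27 is odd
  3 is odd
  1 is odd
Evens: [8, 10]
Count of evens = 2
Final answer: 2


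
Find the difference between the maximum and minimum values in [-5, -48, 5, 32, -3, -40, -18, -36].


Maximum value: 32
Minimum value: -48
Range = 32 - (-48) = 80
Final answer: 80


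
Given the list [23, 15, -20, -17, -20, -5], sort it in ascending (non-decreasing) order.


Original list: [23, 15, -20, -17, -20, -5]
Repeatedly take the smallest remaining element:
  Remaining [23, 15, -20, -17, -20, -5] -> smallest is -20
  Remaining [23, 15, -17, -20, -5] -> smallest is -20
  Remaining [23, 15, -17, -5] -> smallest is -17
  Remaining [23, 15, -5] -> smallest is -5
  Remaining [23, 15] -> smallest is 15
  Remaining [23] -> smallest is 23
Collecting the picks in order gives the sorted list.
Final answer: [-20, -20, -17, -5, 15, 23]


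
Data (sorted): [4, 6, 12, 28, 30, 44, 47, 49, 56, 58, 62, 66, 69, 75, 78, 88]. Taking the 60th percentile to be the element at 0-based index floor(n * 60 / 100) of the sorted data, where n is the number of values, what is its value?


The dataset has n = 16 elements.
Index = floor(16 * 60 / 100) = floor(960 / 100) = floor(9.6) = 9
Counting from index 0 in the sorted data, the element at index 9 is 58.
Final answer: 58


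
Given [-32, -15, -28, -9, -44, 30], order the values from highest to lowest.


Original list: [-32, -15, -28, -9, -44, 30]
Repeatedly take the largest remaining element:
  Remaining [-32, -15, -28, -9, -44, 30] -> largest is 30
  Remaining [-32, -15, -28, -9, -44] -> largest is -9
  Remaining [-32, -15, -28, -44] -> largest is -15
  Remaining [-32, -28, -44] -> largest is -28
  Remaining [-32, -44] -> largest is -32
  Remaining [-44] -> largest is -44
Collecting the picks in order gives the descending list.
Final answer: [30, -9, -15, -28, -32, -44]


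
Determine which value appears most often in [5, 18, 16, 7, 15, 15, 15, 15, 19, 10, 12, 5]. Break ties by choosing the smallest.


Count the frequency of each value:
  5 appears 2 time(s)
  7 appears 1 time(s)
  10 appears 1 time(s)
  12 appears 1 time(s)
  15 appears 4 time(s)
  16 appears 1 time(s)
  18 appears 1 time(s)
  19 appears 1 time(s)
Maximum frequency is 4.
Only 15 reaches that frequency, so it is the mode.
Final answer: 15


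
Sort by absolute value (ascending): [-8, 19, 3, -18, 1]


Compute absolute values:
  |-8| = 8
  |19| = 19
  |3| = 3
  |-18| = 18
  |1| = 1
Absolute values in increasing order: 1 < 3 < 8 < 18 < 19
Listing the original numbers in that order gives the answer.
Final answer: [1, 3, -8, -18, 19]


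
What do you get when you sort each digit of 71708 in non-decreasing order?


The number 71708 has digits: 7, 1, 7, 0, 8
Sorted: 0, 1, 7, 7, 8
Joining the sorted digits gives the result.
Final answer: 01778


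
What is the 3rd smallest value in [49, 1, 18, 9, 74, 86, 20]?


Sort ascending: [1, 9, 18, 20, 49, 74, 86]
The 3rd element (1-indexed) is at index 2.
Value = 18
Final answer: 18


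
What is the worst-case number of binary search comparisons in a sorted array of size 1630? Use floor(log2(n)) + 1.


Binary search halves the search space each step.
Maximum comparisons = floor(log2(1630)) + 1
log2(1630) = 10.6707
floor(log2(1630)) = 10, so 10 + 1 = 11
Final answer: 11


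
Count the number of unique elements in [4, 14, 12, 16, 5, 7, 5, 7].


List all unique values:
Distinct values: [4, 5, 7, 12, 14, 16]
Count = 6
Final answer: 6


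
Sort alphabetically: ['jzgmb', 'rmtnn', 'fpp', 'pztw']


Compare strings character by character (the first differing letter decides):
  'fpp' < 'jzgmb' since 'f' < 'j' at position 1
  'jzgmb' < 'pztw' since 'j' < 'p' at position 1
  'pztw' < 'rmtnn' since 'p' < 'r' at position 1
Chaining these comparisons gives the alphabetical order.
Final answer: ['fpp', 'jzgmb', 'pztw', 'rmtnn']


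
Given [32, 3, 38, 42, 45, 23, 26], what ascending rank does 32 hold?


Sort ascending: [3, 23, 26, 32, 38, 42, 45]
Find 32 in the sorted list.
32 is at position 4 (1-indexed).
Final answer: 4


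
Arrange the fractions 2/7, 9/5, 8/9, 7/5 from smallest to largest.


Convert to decimal for comparison:
  2/7 = 0.2857
  9/5 = 1.8
  8/9 = 0.8889
  7/5 = 1.4
Decimals in increasing order: 0.2857 < 0.8889 < 1.4 < 1.8
Writing each back as its fraction gives the sorted order.
Final answer: 2/7, 8/9, 7/5, 9/5


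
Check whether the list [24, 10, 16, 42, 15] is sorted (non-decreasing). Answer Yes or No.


Check consecutive pairs:
  24 <= 10? False
  10 <= 16? True
  16 <= 42? True
  42 <= 15? False
2 consecutive pair(s) are out of order, so the list is not sorted.
Final answer: No
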